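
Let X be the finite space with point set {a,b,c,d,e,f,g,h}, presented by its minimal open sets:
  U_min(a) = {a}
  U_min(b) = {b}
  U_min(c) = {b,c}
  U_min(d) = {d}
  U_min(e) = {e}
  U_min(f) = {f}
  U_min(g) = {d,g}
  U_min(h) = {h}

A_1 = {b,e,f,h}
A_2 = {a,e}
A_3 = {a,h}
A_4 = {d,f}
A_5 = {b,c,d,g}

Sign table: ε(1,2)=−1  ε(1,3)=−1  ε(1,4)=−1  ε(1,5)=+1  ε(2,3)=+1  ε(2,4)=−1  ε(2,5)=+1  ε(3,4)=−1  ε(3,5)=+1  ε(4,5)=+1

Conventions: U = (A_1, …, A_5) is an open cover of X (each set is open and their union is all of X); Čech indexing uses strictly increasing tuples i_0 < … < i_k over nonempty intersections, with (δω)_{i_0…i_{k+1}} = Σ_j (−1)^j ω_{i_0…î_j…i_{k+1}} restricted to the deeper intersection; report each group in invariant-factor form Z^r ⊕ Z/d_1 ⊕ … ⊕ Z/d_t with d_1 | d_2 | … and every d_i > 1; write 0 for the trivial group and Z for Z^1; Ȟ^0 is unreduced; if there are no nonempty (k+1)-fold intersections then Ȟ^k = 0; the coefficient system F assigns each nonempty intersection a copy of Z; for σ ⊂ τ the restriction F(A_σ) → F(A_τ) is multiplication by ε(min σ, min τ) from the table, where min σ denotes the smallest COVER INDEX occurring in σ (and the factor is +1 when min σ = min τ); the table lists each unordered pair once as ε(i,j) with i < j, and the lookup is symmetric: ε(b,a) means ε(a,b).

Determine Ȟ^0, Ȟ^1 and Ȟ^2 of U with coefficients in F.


Ȟ^0 = 0, Ȟ^1 = Z ⊕ Z/2 and Ȟ^2 = 0

nonempty overlaps:
  A12={e} A13={h} A14={f} A15={b} A23={a} A45={d}
C dims 5,6; δ0: rk 5, SNF 1^4·2
degree 0: 5−5−0 = 0 → Ȟ^0 ≅ 0
degree 1: 6−0−5 = 1 plus torsion [2] → Ȟ^1 ≅ Z ⊕ Z/2
degree 2: 0−0−0 = 0 → Ȟ^2 ≅ 0


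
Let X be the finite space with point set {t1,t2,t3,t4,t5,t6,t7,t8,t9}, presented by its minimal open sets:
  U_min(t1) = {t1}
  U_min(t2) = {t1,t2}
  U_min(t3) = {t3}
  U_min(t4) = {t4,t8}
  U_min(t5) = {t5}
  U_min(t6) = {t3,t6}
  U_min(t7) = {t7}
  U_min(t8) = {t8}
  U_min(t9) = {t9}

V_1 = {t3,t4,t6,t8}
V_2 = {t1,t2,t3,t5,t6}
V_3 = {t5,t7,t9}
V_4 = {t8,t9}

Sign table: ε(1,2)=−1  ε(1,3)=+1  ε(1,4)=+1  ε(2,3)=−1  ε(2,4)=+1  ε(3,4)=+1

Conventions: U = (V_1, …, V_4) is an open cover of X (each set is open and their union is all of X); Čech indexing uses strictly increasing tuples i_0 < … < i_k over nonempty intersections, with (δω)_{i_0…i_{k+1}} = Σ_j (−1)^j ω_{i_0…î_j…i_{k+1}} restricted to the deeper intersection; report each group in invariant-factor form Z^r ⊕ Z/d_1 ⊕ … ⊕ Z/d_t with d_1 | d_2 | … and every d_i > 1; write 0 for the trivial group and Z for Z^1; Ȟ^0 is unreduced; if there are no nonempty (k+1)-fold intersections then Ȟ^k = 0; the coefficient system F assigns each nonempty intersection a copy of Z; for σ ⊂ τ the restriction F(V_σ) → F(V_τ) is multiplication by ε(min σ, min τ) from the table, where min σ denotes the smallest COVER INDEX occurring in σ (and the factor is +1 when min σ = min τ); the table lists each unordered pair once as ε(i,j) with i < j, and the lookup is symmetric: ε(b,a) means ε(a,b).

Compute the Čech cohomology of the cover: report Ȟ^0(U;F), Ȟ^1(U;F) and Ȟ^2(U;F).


Ȟ^0(U;F) ≅ Z, Ȟ^1(U;F) ≅ Z and Ȟ^2(U;F) ≅ 0

nerve simplices:
  V12={t3,t6} V14={t8} V23={t5} V34={t9}
C dims 4,4; δ0: rk 3, SNF 1^3
degree 0: 4−3−0 = 1 → Ȟ^0 ≅ Z
degree 1: 4−0−3 = 1 → Ȟ^1 ≅ Z
degree 2: 0−0−0 = 0 → Ȟ^2 ≅ 0


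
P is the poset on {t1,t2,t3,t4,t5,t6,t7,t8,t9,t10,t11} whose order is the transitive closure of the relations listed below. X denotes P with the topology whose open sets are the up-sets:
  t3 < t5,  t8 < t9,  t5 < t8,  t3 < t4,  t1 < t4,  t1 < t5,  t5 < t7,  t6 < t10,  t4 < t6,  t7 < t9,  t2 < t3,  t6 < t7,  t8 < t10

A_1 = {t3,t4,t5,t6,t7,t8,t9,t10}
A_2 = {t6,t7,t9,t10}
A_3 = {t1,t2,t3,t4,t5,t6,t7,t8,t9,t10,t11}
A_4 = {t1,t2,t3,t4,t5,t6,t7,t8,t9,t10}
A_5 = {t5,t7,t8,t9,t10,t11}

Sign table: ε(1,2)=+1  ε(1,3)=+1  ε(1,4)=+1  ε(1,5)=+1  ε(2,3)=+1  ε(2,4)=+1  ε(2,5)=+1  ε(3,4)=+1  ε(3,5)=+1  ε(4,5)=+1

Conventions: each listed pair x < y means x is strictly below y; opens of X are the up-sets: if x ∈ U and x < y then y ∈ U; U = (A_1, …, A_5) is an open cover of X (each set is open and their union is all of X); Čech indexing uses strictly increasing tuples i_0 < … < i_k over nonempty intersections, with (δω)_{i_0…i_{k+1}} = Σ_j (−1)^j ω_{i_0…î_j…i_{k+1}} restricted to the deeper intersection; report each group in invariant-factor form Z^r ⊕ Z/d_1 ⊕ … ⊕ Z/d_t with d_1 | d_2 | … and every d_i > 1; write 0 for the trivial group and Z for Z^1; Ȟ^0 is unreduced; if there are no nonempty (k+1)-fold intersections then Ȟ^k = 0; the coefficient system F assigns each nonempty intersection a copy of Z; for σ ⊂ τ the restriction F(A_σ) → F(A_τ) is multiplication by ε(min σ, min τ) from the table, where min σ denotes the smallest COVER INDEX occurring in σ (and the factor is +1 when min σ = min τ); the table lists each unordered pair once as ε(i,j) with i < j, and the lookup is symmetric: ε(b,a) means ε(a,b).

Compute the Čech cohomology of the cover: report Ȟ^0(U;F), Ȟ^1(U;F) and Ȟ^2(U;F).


Ȟ^0 ≅ Z, Ȟ^1 ≅ 0, Ȟ^2 ≅ 0

nonempty intersections:
  A12={t6,t7,t9,t10} A13={t3,t4,t5,t6,t7,t8,t9,t10} A14={t3,t4,t5,t6,t7,t8,t9,t10} A15={t5,t7,t8,t9,t10} A23={t6,t7,t9,t10} A24={t6,t7,t9,t10} A25={t7,t9,t10} A34={t1,t2,t3,t4,t5,t6,t7,t8,t9,t10} A35={t5,t7,t8,t9,t10,t11} A45={t5,t7,t8,t9,t10}
  A123={t6,t7,t9,t10} A124={t6,t7,t9,t10} A125={t7,t9,t10} A134={t3,t4,t5,t6,t7,t8,t9,t10} A135={t5,t7,t8,t9,t10} A145={t5,t7,t8,t9,t10} A234={t6,t7,t9,t10} A235={t7,t9,t10} A245={t7,t9,t10} A345={t5,t7,t8,t9,t10}
  A1234={t6,t7,t9,t10} A1235={t7,t9,t10} A1245={t7,t9,t10} A1345={t5,t7,t8,t9,t10} A2345={t7,t9,t10}
  A12345={t7,t9,t10}
C dims 5,10,10,5; δ0: rk 4, SNF 1^4; δ1: rk 6, SNF 1^6; δ2: rk 4, SNF 1^4
Ȟ^0: (5−4)−0=1 ⇒ Z
Ȟ^1: (10−6)−4=0 ⇒ 0
Ȟ^2: (10−4)−6=0 ⇒ 0


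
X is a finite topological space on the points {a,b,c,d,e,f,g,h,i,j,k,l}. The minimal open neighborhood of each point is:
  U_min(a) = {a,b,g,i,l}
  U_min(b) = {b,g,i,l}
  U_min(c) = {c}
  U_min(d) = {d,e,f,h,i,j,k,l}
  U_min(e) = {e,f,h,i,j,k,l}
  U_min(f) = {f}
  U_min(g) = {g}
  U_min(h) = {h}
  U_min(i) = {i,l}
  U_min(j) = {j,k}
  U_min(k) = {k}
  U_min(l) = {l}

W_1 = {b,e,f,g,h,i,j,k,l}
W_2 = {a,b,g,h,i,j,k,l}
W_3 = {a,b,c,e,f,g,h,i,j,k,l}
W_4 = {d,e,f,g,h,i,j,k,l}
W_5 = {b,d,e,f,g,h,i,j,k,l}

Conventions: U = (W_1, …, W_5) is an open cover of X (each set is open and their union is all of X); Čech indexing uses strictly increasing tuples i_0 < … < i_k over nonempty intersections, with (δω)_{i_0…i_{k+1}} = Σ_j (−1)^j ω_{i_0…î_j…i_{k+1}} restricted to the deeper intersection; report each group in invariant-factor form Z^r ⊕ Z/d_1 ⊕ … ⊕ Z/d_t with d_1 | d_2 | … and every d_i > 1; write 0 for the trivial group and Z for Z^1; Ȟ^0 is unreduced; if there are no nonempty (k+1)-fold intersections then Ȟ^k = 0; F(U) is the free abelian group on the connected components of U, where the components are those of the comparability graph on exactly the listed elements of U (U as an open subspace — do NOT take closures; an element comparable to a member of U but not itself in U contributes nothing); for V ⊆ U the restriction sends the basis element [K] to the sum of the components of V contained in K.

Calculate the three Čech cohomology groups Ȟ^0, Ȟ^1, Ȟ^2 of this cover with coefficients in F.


Ȟ^0(U;F) ≅ Z^2, Ȟ^1(U;F) ≅ 0, Ȟ^2(U;F) ≅ 0

nerve simplices:
  W12={b,g,h,i,j,k,l} W13={b,e,f,g,h,i,j,k,l} W14={e,f,g,h,i,j,k,l} W15={b,e,f,g,h,i,j,k,l} W23={a,b,g,h,i,j,k,l} W24={g,h,i,j,k,l} W25={b,g,h,i,j,k,l} W34={e,f,g,h,i,j,k,l} W35={b,e,f,g,h,i,j,k,l} W45={d,e,f,g,h,i,j,k,l}
  W123={b,g,h,i,j,k,l} W124={g,h,i,j,k,l} W125={b,g,h,i,j,k,l} W134={e,f,g,h,i,j,k,l} W135={b,e,f,g,h,i,j,k,l} W145={e,f,g,h,i,j,k,l} W234={g,h,i,j,k,l} W235={b,g,h,i,j,k,l} W245={g,h,i,j,k,l} W345={e,f,g,h,i,j,k,l}
  W1234={g,h,i,j,k,l} W1235={b,g,h,i,j,k,l} W1245={g,h,i,j,k,l} W1345={e,f,g,h,i,j,k,l} W2345={g,h,i,j,k,l}
  W12345={g,h,i,j,k,l}
components per intersection:
  W1: {b,e,f,g,h,i,j,k,l}
  W2: {a,b,g,i,l} {h} {j,k}
  W3: {a,b,e,f,g,h,i,j,k,l} {c}
  W4: {d,e,f,h,i,j,k,l} {g}
  W5: {b,d,e,f,g,h,i,j,k,l}
  W12: {b,g,i,l} {h} {j,k}
  W13: {b,e,f,g,h,i,j,k,l}
  W14: {e,f,h,i,j,k,l} {g}
  W15: {b,e,f,g,h,i,j,k,l}
  W23: {a,b,g,i,l} {h} {j,k}
  W24: {g} {h} {i,l} {j,k}
  W25: {b,g,i,l} {h} {j,k}
  W34: {e,f,h,i,j,k,l} {g}
  W35: {b,e,f,g,h,i,j,k,l}
  W45: {d,e,f,h,i,j,k,l} {g}
  W123: {b,g,i,l} {h} {j,k}
  W124: {g} {h} {i,l} {j,k}
  W125: {b,g,i,l} {h} {j,k}
  W134: {e,f,h,i,j,k,l} {g}
  W135: {b,e,f,g,h,i,j,k,l}
  W145: {e,f,h,i,j,k,l} {g}
  W234: {g} {h} {i,l} {j,k}
  W235: {b,g,i,l} {h} {j,k}
  W245: {g} {h} {i,l} {j,k}
  W345: {e,f,h,i,j,k,l} {g}
  W1234: {g} {h} {i,l} {j,k}
  W1235: {b,g,i,l} {h} {j,k}
  W1245: {g} {h} {i,l} {j,k}
  W1345: {e,f,h,i,j,k,l} {g}
  W2345: {g} {h} {i,l} {j,k}
  W12345: {g} {h} {i,l} {j,k}
C dims 9,22,28,17; δ0: rk 7, SNF 1^7; δ1: rk 15, SNF 1^15; δ2: rk 13, SNF 1^13
degree 0: 9−7−0 = 2 → Ȟ^0 ≅ Z^2
degree 1: 22−15−7 = 0 → Ȟ^1 ≅ 0
degree 2: 28−13−15 = 0 → Ȟ^2 ≅ 0


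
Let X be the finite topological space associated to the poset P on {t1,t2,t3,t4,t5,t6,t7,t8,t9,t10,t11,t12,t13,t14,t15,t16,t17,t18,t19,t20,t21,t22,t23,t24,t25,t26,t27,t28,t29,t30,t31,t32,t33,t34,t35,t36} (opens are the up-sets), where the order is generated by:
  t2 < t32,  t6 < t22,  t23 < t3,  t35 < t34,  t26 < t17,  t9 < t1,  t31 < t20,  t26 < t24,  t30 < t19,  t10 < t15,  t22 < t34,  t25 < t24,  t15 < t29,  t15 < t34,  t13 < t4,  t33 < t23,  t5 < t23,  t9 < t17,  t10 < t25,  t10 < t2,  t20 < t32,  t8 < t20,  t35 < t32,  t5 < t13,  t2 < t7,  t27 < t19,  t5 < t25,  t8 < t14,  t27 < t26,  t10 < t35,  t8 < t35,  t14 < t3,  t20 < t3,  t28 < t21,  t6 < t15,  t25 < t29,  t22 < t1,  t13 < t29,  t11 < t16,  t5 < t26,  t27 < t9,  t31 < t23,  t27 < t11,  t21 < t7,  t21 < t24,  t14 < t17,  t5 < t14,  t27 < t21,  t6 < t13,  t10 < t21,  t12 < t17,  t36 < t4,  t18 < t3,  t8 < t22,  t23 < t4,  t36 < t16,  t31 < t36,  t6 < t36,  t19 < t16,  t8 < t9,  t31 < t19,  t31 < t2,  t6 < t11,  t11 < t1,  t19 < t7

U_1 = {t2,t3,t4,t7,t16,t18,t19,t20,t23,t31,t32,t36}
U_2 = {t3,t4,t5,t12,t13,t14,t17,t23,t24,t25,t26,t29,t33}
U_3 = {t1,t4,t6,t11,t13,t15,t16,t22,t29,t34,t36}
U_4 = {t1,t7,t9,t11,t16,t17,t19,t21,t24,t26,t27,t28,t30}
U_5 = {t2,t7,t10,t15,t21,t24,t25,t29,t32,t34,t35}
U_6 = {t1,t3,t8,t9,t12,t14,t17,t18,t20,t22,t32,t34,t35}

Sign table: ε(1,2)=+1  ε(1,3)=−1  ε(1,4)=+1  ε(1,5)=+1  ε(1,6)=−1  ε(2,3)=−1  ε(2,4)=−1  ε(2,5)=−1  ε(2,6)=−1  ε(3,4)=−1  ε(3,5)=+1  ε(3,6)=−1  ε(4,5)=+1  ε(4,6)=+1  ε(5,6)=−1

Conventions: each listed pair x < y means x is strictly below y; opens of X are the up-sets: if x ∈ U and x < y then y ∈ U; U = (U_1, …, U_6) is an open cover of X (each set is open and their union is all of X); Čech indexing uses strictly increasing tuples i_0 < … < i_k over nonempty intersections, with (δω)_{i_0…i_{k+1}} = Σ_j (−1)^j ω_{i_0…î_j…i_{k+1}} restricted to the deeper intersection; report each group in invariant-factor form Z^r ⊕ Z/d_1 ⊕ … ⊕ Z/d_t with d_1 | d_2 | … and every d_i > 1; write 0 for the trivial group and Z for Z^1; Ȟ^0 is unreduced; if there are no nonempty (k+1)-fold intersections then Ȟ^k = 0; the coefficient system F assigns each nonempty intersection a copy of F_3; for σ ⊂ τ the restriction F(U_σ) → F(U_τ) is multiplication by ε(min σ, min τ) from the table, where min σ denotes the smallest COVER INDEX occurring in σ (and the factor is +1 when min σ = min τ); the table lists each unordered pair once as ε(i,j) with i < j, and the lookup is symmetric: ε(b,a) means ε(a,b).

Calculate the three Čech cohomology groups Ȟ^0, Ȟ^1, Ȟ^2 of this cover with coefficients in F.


nerve of the cover:
  U12={t3,t4,t23} U13={t4,t16,t36} U14={t7,t16,t19} U15={t2,t7,t32} U16={t3,t18,t20,t32} U23={t4,t13,t29} U24={t17,t24,t26} U25={t24,t25,t29} U26={t3,t12,t14,t17} U34={t1,t11,t16} U35={t15,t29,t34} U36={t1,t22,t34} U45={t7,t21,t24} U46={t1,t9,t17} U56={t32,t34,t35}
  U123={t4} U126={t3} U134={t16} U145={t7} U156={t32} U235={t29} U245={t24} U246={t17} U346={t1} U356={t34}
C dims 6,15,10; δ0: rk_F3 6; δ1: rk_F3 9
Ȟ^0 = (6 − 6) − 0 = 0, so Ȟ^0 ≅ 0
Ȟ^1 = (15 − 9) − 6 = 0, so Ȟ^1 ≅ 0
Ȟ^2 = (10 − 0) − 9 = 1, so Ȟ^2 ≅ Z/3

Ȟ^0 = 0, Ȟ^1 = 0, Ȟ^2 = Z/3


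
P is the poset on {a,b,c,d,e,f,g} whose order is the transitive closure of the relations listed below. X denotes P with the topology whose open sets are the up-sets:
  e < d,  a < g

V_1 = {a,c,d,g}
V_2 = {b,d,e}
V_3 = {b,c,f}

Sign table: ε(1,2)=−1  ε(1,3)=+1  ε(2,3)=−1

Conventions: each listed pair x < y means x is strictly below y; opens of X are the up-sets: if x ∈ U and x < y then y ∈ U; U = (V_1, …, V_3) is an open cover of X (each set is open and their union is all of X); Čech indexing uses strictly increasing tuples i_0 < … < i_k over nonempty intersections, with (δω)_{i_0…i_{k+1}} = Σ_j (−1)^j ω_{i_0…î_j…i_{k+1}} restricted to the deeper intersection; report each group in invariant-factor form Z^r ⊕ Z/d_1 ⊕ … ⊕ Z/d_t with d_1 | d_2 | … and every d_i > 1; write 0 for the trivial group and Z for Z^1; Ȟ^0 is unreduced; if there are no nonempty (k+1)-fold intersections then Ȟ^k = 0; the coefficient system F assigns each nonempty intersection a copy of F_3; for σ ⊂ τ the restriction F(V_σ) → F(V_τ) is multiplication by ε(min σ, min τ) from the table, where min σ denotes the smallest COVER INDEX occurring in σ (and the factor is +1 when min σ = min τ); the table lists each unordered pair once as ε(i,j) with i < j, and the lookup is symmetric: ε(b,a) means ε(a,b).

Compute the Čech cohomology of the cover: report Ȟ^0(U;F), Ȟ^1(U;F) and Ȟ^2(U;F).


Ȟ^0 ≅ Z/3,  Ȟ^1 ≅ Z/3,  Ȟ^2 ≅ 0

intersection data:
  V12={d} V13={c} V23={b}
C dims 3,3; δ0: rk_F3 2
Ȟ^0 = (3 − 2) − 0 = 1, so Ȟ^0 ≅ Z/3
Ȟ^1 = (3 − 0) − 2 = 1, so Ȟ^1 ≅ Z/3
Ȟ^2 = (0 − 0) − 0 = 0, so Ȟ^2 ≅ 0


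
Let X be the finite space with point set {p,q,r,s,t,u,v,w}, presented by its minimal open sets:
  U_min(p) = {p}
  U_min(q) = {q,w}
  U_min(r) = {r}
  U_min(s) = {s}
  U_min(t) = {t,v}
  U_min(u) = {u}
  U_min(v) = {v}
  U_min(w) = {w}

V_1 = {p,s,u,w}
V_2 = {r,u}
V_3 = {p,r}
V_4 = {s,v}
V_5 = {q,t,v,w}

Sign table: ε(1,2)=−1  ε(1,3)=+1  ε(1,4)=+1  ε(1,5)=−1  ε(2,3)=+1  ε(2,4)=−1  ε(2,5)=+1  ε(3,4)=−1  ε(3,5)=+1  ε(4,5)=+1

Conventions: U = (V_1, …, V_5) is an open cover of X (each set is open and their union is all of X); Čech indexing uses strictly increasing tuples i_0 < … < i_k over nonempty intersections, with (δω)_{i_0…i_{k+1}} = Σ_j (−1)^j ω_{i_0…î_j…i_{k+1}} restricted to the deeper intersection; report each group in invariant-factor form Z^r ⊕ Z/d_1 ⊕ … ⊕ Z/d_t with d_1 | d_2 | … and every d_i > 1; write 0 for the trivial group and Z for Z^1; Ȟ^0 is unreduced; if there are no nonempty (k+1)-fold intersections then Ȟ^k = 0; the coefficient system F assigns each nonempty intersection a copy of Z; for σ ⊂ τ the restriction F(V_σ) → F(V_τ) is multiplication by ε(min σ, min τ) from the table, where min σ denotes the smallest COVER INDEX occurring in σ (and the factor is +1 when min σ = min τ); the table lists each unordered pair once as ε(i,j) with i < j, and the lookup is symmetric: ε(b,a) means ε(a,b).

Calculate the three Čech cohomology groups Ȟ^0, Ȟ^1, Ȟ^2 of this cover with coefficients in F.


Ȟ^0 = 0, Ȟ^1 = Z ⊕ Z/2, Ȟ^2 = 0

nonempty intersections:
  V12={u} V13={p} V14={s} V15={w} V23={r} V45={v}
C dims 5,6; δ0: rk 5, SNF 1^4·2
Ȟ^0: (5−5)−0=0 ⇒ 0
Ȟ^1: (6−0)−5=1 plus torsion [2] ⇒ Z ⊕ Z/2
Ȟ^2: (0−0)−0=0 ⇒ 0


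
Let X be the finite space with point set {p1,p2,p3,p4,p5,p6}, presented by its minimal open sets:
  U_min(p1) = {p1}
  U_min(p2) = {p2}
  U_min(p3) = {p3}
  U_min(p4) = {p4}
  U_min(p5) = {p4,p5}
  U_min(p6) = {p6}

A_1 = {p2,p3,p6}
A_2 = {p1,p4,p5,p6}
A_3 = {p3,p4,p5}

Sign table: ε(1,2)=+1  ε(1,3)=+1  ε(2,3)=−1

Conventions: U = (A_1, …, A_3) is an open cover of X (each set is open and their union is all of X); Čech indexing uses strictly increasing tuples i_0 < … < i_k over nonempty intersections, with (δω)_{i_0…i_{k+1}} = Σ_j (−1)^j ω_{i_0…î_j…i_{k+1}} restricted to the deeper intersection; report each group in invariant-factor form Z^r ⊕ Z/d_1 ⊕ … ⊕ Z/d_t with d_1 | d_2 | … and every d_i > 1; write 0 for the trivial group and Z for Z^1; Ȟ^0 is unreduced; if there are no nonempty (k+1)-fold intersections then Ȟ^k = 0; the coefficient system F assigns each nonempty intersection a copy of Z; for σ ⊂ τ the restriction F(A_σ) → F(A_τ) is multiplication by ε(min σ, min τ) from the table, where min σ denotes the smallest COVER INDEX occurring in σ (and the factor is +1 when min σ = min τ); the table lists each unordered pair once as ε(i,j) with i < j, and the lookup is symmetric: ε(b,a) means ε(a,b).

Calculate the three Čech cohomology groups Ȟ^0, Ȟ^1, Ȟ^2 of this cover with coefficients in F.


nonempty overlaps:
  A12={p6} A13={p3} A23={p4,p5}
C dims 3,3; δ0: rk 3, SNF 1^2·2
degree 0: 3−3−0 = 0 → Ȟ^0 ≅ 0
degree 1: 3−0−3 = 0 plus torsion [2] → Ȟ^1 ≅ Z/2
degree 2: 0−0−0 = 0 → Ȟ^2 ≅ 0

Ȟ^0(U;F) ≅ 0, Ȟ^1(U;F) ≅ Z/2, Ȟ^2(U;F) ≅ 0


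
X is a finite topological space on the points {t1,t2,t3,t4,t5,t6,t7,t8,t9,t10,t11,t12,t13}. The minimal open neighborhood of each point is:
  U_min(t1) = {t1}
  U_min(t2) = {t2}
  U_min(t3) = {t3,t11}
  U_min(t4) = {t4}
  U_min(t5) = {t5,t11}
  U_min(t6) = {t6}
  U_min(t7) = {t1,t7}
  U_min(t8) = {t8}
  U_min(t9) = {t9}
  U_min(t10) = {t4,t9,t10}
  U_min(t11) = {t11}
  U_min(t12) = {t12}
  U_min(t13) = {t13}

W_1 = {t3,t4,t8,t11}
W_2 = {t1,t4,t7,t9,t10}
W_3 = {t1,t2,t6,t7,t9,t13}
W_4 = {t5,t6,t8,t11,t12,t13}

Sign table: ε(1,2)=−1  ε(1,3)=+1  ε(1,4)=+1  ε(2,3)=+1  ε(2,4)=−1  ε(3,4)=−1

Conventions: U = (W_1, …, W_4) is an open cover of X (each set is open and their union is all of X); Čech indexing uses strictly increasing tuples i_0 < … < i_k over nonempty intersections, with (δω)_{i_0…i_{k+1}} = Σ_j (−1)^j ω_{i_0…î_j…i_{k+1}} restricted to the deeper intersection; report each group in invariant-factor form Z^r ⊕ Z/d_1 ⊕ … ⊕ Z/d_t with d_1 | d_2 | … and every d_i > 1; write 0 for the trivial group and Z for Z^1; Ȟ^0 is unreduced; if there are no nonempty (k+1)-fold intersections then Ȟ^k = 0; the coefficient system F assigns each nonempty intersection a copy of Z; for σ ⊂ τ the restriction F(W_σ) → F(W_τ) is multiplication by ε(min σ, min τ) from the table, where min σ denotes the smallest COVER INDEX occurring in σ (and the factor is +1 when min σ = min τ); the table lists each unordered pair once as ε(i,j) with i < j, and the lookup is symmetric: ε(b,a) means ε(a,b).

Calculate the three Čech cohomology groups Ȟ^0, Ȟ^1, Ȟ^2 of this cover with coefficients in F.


Ȟ^0 ≅ Z, Ȟ^1 ≅ Z and Ȟ^2 ≅ 0

nerve of the cover:
  W12={t4} W14={t8,t11} W23={t1,t7,t9} W34={t6,t13}
C dims 4,4; δ0: rk 3, SNF 1^3
Ȟ^0 = (4 − 3) − 0 = 1, so Ȟ^0 ≅ Z
Ȟ^1 = (4 − 0) − 3 = 1, so Ȟ^1 ≅ Z
Ȟ^2 = (0 − 0) − 0 = 0, so Ȟ^2 ≅ 0


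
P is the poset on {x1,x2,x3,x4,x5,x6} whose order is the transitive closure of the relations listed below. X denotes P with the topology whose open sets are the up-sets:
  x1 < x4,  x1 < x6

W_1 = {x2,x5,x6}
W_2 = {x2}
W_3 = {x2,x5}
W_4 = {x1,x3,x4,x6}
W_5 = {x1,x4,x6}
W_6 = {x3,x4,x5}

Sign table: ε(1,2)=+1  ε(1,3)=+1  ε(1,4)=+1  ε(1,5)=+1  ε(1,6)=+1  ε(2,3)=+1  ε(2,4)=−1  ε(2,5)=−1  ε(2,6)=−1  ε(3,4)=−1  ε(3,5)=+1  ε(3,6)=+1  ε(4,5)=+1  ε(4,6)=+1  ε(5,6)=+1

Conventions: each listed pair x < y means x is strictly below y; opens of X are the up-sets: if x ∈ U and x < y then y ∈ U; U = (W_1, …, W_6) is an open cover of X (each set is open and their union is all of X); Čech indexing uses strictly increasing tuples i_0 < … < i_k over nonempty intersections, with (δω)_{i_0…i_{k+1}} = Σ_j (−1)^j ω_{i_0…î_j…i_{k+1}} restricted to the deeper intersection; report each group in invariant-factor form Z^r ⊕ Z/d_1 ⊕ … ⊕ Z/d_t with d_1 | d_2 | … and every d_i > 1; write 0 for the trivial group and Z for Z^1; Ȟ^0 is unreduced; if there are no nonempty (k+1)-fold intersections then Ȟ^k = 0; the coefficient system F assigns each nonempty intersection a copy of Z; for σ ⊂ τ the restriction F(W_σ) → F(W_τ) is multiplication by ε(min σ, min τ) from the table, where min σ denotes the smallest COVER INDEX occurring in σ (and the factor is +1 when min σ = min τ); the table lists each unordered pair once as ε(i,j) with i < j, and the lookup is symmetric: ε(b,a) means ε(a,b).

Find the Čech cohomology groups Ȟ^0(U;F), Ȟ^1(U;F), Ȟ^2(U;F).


nerve simplices:
  W12={x2} W13={x2,x5} W14={x6} W15={x6} W16={x5} W23={x2} W36={x5} W45={x1,x4,x6} W46={x3,x4} W56={x4}
  W123={x2} W136={x5} W145={x6} W456={x4}
C dims 6,10,4; δ0: rk 5, SNF 1^5; δ1: rk 4, SNF 1^4
degree 0: 6−5−0 = 1 → Ȟ^0 ≅ Z
degree 1: 10−4−5 = 1 → Ȟ^1 ≅ Z
degree 2: 4−0−4 = 0 → Ȟ^2 ≅ 0

Ȟ^0 = Z, Ȟ^1 = Z and Ȟ^2 = 0


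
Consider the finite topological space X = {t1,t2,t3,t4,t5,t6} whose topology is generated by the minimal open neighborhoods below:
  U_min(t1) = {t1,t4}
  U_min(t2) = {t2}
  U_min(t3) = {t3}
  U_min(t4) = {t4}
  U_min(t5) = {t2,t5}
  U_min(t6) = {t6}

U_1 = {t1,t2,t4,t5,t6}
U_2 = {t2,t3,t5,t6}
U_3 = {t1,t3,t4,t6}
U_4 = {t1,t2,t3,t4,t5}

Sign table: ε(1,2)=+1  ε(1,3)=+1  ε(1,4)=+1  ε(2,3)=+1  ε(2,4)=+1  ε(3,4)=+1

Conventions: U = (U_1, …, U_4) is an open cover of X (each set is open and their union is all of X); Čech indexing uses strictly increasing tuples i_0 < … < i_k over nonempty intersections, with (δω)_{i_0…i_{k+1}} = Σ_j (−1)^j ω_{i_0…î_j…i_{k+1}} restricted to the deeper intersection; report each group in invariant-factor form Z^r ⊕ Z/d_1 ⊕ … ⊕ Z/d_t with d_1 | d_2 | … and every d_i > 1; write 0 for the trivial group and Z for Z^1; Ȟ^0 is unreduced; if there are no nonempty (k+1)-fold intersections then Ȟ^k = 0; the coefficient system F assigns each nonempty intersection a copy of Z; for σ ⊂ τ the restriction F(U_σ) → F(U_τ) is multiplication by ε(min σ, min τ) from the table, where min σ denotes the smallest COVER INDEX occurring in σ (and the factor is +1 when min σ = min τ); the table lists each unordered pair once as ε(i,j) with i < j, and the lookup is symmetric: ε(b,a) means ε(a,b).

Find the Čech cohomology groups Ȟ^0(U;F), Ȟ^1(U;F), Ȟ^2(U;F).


Ȟ^0 = Z, Ȟ^1 = 0 and Ȟ^2 = Z

nerve of the cover:
  U12={t2,t5,t6} U13={t1,t4,t6} U14={t1,t2,t4,t5} U23={t3,t6} U24={t2,t3,t5} U34={t1,t3,t4}
  U123={t6} U124={t2,t5} U134={t1,t4} U234={t3}
C dims 4,6,4; δ0: rk 3, SNF 1^3; δ1: rk 3, SNF 1^3
Ȟ^0 = (4 − 3) − 0 = 1, so Ȟ^0 ≅ Z
Ȟ^1 = (6 − 3) − 3 = 0, so Ȟ^1 ≅ 0
Ȟ^2 = (4 − 0) − 3 = 1, so Ȟ^2 ≅ Z


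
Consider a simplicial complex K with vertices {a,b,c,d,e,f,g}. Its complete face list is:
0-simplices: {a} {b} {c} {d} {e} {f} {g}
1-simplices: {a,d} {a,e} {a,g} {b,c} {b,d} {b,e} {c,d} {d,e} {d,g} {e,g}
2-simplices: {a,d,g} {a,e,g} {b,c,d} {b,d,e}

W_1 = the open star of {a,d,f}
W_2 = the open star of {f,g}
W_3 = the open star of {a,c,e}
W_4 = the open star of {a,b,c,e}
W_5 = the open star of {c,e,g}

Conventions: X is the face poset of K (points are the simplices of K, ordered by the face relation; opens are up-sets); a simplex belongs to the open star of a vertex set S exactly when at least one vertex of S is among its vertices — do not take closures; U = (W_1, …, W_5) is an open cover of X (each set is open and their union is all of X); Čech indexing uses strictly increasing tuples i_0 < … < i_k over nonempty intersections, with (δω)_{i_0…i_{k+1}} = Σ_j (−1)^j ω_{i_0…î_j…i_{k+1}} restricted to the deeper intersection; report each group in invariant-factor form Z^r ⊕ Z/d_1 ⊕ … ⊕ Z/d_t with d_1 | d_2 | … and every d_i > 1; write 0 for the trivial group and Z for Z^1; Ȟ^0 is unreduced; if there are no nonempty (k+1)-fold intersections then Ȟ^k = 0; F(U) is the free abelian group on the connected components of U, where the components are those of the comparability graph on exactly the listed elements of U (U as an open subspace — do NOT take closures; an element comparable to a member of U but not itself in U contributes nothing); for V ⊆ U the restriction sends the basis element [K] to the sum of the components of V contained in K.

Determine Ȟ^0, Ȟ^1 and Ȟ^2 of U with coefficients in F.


Ȟ^0(U;F) ≅ Z^2; Ȟ^1(U;F) ≅ Z; Ȟ^2(U;F) ≅ 0

nerve of the cover:
  W1={{a},{d},{f},{a,d},{a,e},{a,g},{b,d},{c,d},{d,e},{d,g},{a,d,g},{a,e,g},{b,c,d},{b,d,e}} W2={{f},{g},{a,g},{d,g},{e,g},{a,d,g},{a,e,g}} W3={{a},{c},{e},{a,d},{a,e},{a,g},{b,c},{b,e},{c,d},{d,e},{e,g},{a,d,g},{a,e,g},{b,c,d},{b,d,e}} W4={{a},{b},{c},{e},{a,d},{a,e},{a,g},{b,c},{b,d},{b,e},{c,d},{d,e},{e,g},{a,d,g},{a,e,g},{b,c,d},{b,d,e}} W5={{c},{e},{g},{a,e},{a,g},{b,c},{b,e},{c,d},{d,e},{d,g},{e,g},{a,d,g},{a,e,g},{b,c,d},{b,d,e}}
  W12={{f},{a,g},{d,g},{a,d,g},{a,e,g}} W13={{a},{a,d},{a,e},{a,g},{c,d},{d,e},{a,d,g},{a,e,g},{b,c,d},{b,d,e}} W14={{a},{a,d},{a,e},{a,g},{b,d},{c,d},{d,e},{a,d,g},{a,e,g},{b,c,d},{b,d,e}} W15={{a,e},{a,g},{c,d},{d,e},{d,g},{a,d,g},{a,e,g},{b,c,d},{b,d,e}} W23={{a,g},{e,g},{a,d,g},{a,e,g}} W24={{a,g},{e,g},{a,d,g},{a,e,g}} W25={{g},{a,g},{d,g},{e,g},{a,d,g},{a,e,g}} W34={{a},{c},{e},{a,d},{a,e},{a,g},{b,c},{b,e},{c,d},{d,e},{e,g},{a,d,g},{a,e,g},{b,c,d},{b,d,e}} W35={{c},{e},{a,e},{a,g},{b,c},{b,e},{c,d},{d,e},{e,g},{a,d,g},{a,e,g},{b,c,d},{b,d,e}} W45={{c},{e},{a,e},{a,g},{b,c},{b,e},{c,d},{d,e},{e,g},{a,d,g},{a,e,g},{b,c,d},{b,d,e}}
  W123={{a,g},{a,d,g},{a,e,g}} W124={{a,g},{a,d,g},{a,e,g}} W125={{a,g},{d,g},{a,d,g},{a,e,g}} W134={{a},{a,d},{a,e},{a,g},{c,d},{d,e},{a,d,g},{a,e,g},{b,c,d},{b,d,e}} W135={{a,e},{a,g},{c,d},{d,e},{a,d,g},{a,e,g},{b,c,d},{b,d,e}} W145={{a,e},{a,g},{c,d},{d,e},{a,d,g},{a,e,g},{b,c,d},{b,d,e}} W234={{a,g},{e,g},{a,d,g},{a,e,g}} W235={{a,g},{e,g},{a,d,g},{a,e,g}} W245={{a,g},{e,g},{a,d,g},{a,e,g}} W345={{c},{e},{a,e},{a,g},{b,c},{b,e},{c,d},{d,e},{e,g},{a,d,g},{a,e,g},{b,c,d},{b,d,e}}
  W1234={{a,g},{a,d,g},{a,e,g}} W1235={{a,g},{a,d,g},{a,e,g}} W1245={{a,g},{a,d,g},{a,e,g}} W1345={{a,e},{a,g},{c,d},{d,e},{a,d,g},{a,e,g},{b,c,d},{b,d,e}} W2345={{a,g},{e,g},{a,d,g},{a,e,g}}
  W12345={{a,g},{a,d,g},{a,e,g}}
components per intersection:
  W1: {{a},{d},{a,d},{a,e},{a,g},{b,d},{c,d},{d,e},{d,g},{a,d,g},{a,e,g},{b,c,d},{b,d,e}} {{f}}
  W2: {{f}} {{g},{a,g},{d,g},{e,g},{a,d,g},{a,e,g}}
  W3: {{a},{e},{a,d},{a,e},{a,g},{b,e},{d,e},{e,g},{a,d,g},{a,e,g},{b,d,e}} {{c},{b,c},{c,d},{b,c,d}}
  W4: {{a},{b},{c},{e},{a,d},{a,e},{a,g},{b,c},{b,d},{b,e},{c,d},{d,e},{e,g},{a,d,g},{a,e,g},{b,c,d},{b,d,e}}
  W5: {{c},{b,c},{c,d},{b,c,d}} {{e},{g},{a,e},{a,g},{b,e},{d,e},{d,g},{e,g},{a,d,g},{a,e,g},{b,d,e}}
  W12: {{f}} {{a,g},{d,g},{a,d,g},{a,e,g}}
  W13: {{a},{a,d},{a,e},{a,g},{a,d,g},{a,e,g}} {{c,d},{b,c,d}} {{d,e},{b,d,e}}
  W14: {{a},{a,d},{a,e},{a,g},{a,d,g},{a,e,g}} {{b,d},{c,d},{d,e},{b,c,d},{b,d,e}}
  W15: {{a,e},{a,g},{d,g},{a,d,g},{a,e,g}} {{c,d},{b,c,d}} {{d,e},{b,d,e}}
  W23: {{a,g},{e,g},{a,d,g},{a,e,g}}
  W24: {{a,g},{e,g},{a,d,g},{a,e,g}}
  W25: {{g},{a,g},{d,g},{e,g},{a,d,g},{a,e,g}}
  W34: {{a},{e},{a,d},{a,e},{a,g},{b,e},{d,e},{e,g},{a,d,g},{a,e,g},{b,d,e}} {{c},{b,c},{c,d},{b,c,d}}
  W35: {{c},{b,c},{c,d},{b,c,d}} {{e},{a,e},{a,g},{b,e},{d,e},{e,g},{a,d,g},{a,e,g},{b,d,e}}
  W45: {{c},{b,c},{c,d},{b,c,d}} {{e},{a,e},{a,g},{b,e},{d,e},{e,g},{a,d,g},{a,e,g},{b,d,e}}
  W123: {{a,g},{a,d,g},{a,e,g}}
  W124: {{a,g},{a,d,g},{a,e,g}}
  W125: {{a,g},{d,g},{a,d,g},{a,e,g}}
  W134: {{a},{a,d},{a,e},{a,g},{a,d,g},{a,e,g}} {{c,d},{b,c,d}} {{d,e},{b,d,e}}
  W135: {{a,e},{a,g},{a,d,g},{a,e,g}} {{c,d},{b,c,d}} {{d,e},{b,d,e}}
  W145: {{a,e},{a,g},{a,d,g},{a,e,g}} {{c,d},{b,c,d}} {{d,e},{b,d,e}}
  W234: {{a,g},{e,g},{a,d,g},{a,e,g}}
  W235: {{a,g},{e,g},{a,d,g},{a,e,g}}
  W245: {{a,g},{e,g},{a,d,g},{a,e,g}}
  W345: {{c},{b,c},{c,d},{b,c,d}} {{e},{a,e},{a,g},{b,e},{d,e},{e,g},{a,d,g},{a,e,g},{b,d,e}}
  W1234: {{a,g},{a,d,g},{a,e,g}}
  W1235: {{a,g},{a,d,g},{a,e,g}}
  W1245: {{a,g},{a,d,g},{a,e,g}}
  W1345: {{a,e},{a,g},{a,d,g},{a,e,g}} {{c,d},{b,c,d}} {{d,e},{b,d,e}}
  W2345: {{a,g},{e,g},{a,d,g},{a,e,g}}
  W12345: {{a,g},{a,d,g},{a,e,g}}
C dims 9,19,17,7; δ0: rk 7, SNF 1^7; δ1: rk 11, SNF 1^11; δ2: rk 6, SNF 1^6
Ȟ^0 = (9 − 7) − 0 = 2, so Ȟ^0 ≅ Z^2
Ȟ^1 = (19 − 11) − 7 = 1, so Ȟ^1 ≅ Z
Ȟ^2 = (17 − 6) − 11 = 0, so Ȟ^2 ≅ 0


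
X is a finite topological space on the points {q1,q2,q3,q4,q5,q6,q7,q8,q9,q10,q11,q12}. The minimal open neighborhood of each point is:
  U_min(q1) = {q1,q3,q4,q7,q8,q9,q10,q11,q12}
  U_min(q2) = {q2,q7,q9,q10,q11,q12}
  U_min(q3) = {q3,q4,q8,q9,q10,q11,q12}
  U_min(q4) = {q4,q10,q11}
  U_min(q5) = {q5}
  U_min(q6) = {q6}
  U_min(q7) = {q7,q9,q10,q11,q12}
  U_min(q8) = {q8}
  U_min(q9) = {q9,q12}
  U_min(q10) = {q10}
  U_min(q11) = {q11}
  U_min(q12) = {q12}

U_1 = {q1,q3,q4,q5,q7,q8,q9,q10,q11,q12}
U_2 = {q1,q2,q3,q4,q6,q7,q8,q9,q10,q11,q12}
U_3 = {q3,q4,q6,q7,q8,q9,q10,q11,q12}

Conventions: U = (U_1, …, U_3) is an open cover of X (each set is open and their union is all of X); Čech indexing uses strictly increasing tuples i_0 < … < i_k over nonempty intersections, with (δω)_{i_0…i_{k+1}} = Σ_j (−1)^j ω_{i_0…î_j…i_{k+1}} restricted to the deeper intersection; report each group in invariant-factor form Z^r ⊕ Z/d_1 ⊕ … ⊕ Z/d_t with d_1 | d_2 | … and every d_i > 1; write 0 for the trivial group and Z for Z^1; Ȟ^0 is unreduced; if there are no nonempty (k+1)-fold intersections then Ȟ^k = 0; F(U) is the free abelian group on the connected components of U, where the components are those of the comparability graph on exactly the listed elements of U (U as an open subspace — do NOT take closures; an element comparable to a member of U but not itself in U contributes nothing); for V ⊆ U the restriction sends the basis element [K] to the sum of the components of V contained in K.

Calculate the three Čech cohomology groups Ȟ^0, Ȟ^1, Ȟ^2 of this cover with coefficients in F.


cover nerve:
  U12={q1,q3,q4,q7,q8,q9,q10,q11,q12} U13={q3,q4,q7,q8,q9,q10,q11,q12} U23={q3,q4,q6,q7,q8,q9,q10,q11,q12}
  U123={q3,q4,q7,q8,q9,q10,q11,q12}
components per intersection:
  U1: {q1,q3,q4,q7,q8,q9,q10,q11,q12} {q5}
  U2: {q1,q2,q3,q4,q7,q8,q9,q10,q11,q12} {q6}
  U3: {q3,q4,q7,q8,q9,q10,q11,q12} {q6}
  U12: {q1,q3,q4,q7,q8,q9,q10,q11,q12}
  U13: {q3,q4,q7,q8,q9,q10,q11,q12}
  U23: {q3,q4,q7,q8,q9,q10,q11,q12} {q6}
  U123: {q3,q4,q7,q8,q9,q10,q11,q12}
C dims 6,4,1; δ0: rk 3, SNF 1^3; δ1: rk 1, SNF 1^1
Ȟ^0: (6−3)−0=3 ⇒ Z^3
Ȟ^1: (4−1)−3=0 ⇒ 0
Ȟ^2: (1−0)−1=0 ⇒ 0

Ȟ^0 ≅ Z^3, Ȟ^1 ≅ 0, Ȟ^2 ≅ 0


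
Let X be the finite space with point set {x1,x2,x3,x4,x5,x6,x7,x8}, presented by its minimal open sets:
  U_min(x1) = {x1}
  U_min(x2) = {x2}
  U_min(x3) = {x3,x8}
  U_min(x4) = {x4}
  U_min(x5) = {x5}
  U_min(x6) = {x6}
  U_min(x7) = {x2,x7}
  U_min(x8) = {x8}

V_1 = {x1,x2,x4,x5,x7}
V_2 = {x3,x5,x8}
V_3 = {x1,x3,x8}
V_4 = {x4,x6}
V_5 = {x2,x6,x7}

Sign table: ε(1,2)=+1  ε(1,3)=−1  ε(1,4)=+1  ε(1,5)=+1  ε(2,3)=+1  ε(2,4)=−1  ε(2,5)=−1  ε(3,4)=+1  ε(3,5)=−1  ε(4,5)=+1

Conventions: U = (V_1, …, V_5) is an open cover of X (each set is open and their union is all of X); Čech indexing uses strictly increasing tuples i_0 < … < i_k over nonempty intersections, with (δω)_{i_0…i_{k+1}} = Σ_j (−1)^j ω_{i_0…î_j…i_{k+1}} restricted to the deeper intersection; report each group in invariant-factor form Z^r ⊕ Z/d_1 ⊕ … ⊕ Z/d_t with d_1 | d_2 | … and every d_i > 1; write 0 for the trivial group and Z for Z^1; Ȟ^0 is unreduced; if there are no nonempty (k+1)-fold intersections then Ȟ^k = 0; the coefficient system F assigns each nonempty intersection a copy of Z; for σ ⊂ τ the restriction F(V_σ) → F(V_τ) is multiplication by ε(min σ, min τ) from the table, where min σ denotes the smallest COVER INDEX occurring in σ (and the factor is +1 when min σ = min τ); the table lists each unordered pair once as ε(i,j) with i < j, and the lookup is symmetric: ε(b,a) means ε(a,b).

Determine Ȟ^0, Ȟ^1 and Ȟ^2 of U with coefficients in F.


Ȟ^0 ≅ 0, Ȟ^1 ≅ Z ⊕ Z/2 and Ȟ^2 ≅ 0

nonempty overlaps:
  V12={x5} V13={x1} V14={x4} V15={x2,x7} V23={x3,x8} V45={x6}
C dims 5,6; δ0: rk 5, SNF 1^4·2
degree 0: 5−5−0 = 0 → Ȟ^0 ≅ 0
degree 1: 6−0−5 = 1 plus torsion [2] → Ȟ^1 ≅ Z ⊕ Z/2
degree 2: 0−0−0 = 0 → Ȟ^2 ≅ 0


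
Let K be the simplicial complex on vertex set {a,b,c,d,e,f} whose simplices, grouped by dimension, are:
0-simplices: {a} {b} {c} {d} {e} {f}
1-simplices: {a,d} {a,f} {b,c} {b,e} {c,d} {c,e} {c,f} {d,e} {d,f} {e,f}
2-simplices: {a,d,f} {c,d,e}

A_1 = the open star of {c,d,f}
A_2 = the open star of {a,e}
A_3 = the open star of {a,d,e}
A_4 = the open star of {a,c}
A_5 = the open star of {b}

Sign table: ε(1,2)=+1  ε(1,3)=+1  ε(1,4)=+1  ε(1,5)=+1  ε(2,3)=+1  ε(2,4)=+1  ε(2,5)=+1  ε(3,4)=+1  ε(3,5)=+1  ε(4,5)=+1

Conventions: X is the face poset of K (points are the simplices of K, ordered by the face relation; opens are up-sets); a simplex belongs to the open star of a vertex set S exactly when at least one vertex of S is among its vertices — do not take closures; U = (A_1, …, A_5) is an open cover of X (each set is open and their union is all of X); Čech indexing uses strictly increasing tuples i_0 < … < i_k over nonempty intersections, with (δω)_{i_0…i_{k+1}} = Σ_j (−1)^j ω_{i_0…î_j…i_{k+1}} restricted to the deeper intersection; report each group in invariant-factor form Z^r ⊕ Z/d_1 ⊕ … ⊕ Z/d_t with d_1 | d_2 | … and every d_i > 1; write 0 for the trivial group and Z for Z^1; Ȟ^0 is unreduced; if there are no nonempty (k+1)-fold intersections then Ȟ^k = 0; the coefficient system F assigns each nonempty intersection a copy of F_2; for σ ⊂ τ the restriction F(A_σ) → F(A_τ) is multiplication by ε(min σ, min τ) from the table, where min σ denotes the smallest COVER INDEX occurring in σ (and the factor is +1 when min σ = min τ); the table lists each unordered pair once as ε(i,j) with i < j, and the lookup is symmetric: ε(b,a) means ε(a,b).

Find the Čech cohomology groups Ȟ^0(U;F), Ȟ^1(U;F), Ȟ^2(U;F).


Ȟ^0 = Z/2, Ȟ^1 = Z/2, Ȟ^2 = 0

cover nerve:
  A1={{c},{d},{f},{a,d},{a,f},{b,c},{c,d},{c,e},{c,f},{d,e},{d,f},{e,f},{a,d,f},{c,d,e}} A2={{a},{e},{a,d},{a,f},{b,e},{c,e},{d,e},{e,f},{a,d,f},{c,d,e}} A3={{a},{d},{e},{a,d},{a,f},{b,e},{c,d},{c,e},{d,e},{d,f},{e,f},{a,d,f},{c,d,e}} A4={{a},{c},{a,d},{a,f},{b,c},{c,d},{c,e},{c,f},{a,d,f},{c,d,e}} A5={{b},{b,c},{b,e}}
  A12={{a,d},{a,f},{c,e},{d,e},{e,f},{a,d,f},{c,d,e}} A13={{d},{a,d},{a,f},{c,d},{c,e},{d,e},{d,f},{e,f},{a,d,f},{c,d,e}} A14={{c},{a,d},{a,f},{b,c},{c,d},{c,e},{c,f},{a,d,f},{c,d,e}} A15={{b,c}} A23={{a},{e},{a,d},{a,f},{b,e},{c,e},{d,e},{e,f},{a,d,f},{c,d,e}} A24={{a},{a,d},{a,f},{c,e},{a,d,f},{c,d,e}} A25={{b,e}} A34={{a},{a,d},{a,f},{c,d},{c,e},{a,d,f},{c,d,e}} A35={{b,e}} A45={{b,c}}
  A123={{a,d},{a,f},{c,e},{d,e},{e,f},{a,d,f},{c,d,e}} A124={{a,d},{a,f},{c,e},{a,d,f},{c,d,e}} A134={{a,d},{a,f},{c,d},{c,e},{a,d,f},{c,d,e}} A145={{b,c}} A234={{a},{a,d},{a,f},{c,e},{a,d,f},{c,d,e}} A235={{b,e}}
  A1234={{a,d},{a,f},{c,e},{a,d,f},{c,d,e}}
C dims 5,10,6,1; δ0: rk_F2 4; δ1: rk_F2 5; δ2: rk_F2 1
Ȟ^0: (5−4)−0=1 ⇒ Z/2
Ȟ^1: (10−5)−4=1 ⇒ Z/2
Ȟ^2: (6−1)−5=0 ⇒ 0


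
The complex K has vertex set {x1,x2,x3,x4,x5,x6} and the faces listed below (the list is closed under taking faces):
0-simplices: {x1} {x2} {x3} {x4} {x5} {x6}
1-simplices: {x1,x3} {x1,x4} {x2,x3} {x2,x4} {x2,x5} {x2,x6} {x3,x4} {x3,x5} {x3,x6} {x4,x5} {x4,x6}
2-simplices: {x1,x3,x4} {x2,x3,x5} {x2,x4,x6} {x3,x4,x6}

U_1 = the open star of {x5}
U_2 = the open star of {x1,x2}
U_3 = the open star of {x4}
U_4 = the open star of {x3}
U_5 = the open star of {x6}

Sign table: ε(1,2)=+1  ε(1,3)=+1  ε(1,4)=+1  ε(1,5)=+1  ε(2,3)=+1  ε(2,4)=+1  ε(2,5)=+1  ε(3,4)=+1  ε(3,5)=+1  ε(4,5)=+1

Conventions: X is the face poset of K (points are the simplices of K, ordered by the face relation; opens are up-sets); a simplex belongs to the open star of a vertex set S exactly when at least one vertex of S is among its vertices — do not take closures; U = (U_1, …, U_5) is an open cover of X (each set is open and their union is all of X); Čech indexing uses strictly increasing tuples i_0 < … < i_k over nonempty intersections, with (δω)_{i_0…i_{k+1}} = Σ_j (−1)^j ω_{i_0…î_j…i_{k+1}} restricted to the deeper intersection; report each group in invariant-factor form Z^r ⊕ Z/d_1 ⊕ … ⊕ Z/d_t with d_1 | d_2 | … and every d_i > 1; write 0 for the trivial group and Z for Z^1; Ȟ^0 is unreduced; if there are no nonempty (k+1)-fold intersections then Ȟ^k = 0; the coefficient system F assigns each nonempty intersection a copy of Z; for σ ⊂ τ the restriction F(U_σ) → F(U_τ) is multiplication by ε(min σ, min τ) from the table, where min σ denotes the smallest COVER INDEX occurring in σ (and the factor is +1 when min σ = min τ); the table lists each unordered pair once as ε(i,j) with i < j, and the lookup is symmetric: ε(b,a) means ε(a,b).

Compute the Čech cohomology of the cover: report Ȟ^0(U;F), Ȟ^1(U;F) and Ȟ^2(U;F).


Ȟ^0(U;F) ≅ Z,  Ȟ^1(U;F) ≅ Z,  Ȟ^2(U;F) ≅ 0

intersection data:
  U1={{x5},{x2,x5},{x3,x5},{x4,x5},{x2,x3,x5}} U2={{x1},{x2},{x1,x3},{x1,x4},{x2,x3},{x2,x4},{x2,x5},{x2,x6},{x1,x3,x4},{x2,x3,x5},{x2,x4,x6}} U3={{x4},{x1,x4},{x2,x4},{x3,x4},{x4,x5},{x4,x6},{x1,x3,x4},{x2,x4,x6},{x3,x4,x6}} U4={{x3},{x1,x3},{x2,x3},{x3,x4},{x3,x5},{x3,x6},{x1,x3,x4},{x2,x3,x5},{x3,x4,x6}} U5={{x6},{x2,x6},{x3,x6},{x4,x6},{x2,x4,x6},{x3,x4,x6}}
  U12={{x2,x5},{x2,x3,x5}} U13={{x4,x5}} U14={{x3,x5},{x2,x3,x5}} U23={{x1,x4},{x2,x4},{x1,x3,x4},{x2,x4,x6}} U24={{x1,x3},{x2,x3},{x1,x3,x4},{x2,x3,x5}} U25={{x2,x6},{x2,x4,x6}} U34={{x3,x4},{x1,x3,x4},{x3,x4,x6}} U35={{x4,x6},{x2,x4,x6},{x3,x4,x6}} U45={{x3,x6},{x3,x4,x6}}
  U124={{x2,x3,x5}} U234={{x1,x3,x4}} U235={{x2,x4,x6}} U345={{x3,x4,x6}}
C dims 5,9,4; δ0: rk 4, SNF 1^4; δ1: rk 4, SNF 1^4
Ȟ^0 = (5 − 4) − 0 = 1, so Ȟ^0 ≅ Z
Ȟ^1 = (9 − 4) − 4 = 1, so Ȟ^1 ≅ Z
Ȟ^2 = (4 − 0) − 4 = 0, so Ȟ^2 ≅ 0


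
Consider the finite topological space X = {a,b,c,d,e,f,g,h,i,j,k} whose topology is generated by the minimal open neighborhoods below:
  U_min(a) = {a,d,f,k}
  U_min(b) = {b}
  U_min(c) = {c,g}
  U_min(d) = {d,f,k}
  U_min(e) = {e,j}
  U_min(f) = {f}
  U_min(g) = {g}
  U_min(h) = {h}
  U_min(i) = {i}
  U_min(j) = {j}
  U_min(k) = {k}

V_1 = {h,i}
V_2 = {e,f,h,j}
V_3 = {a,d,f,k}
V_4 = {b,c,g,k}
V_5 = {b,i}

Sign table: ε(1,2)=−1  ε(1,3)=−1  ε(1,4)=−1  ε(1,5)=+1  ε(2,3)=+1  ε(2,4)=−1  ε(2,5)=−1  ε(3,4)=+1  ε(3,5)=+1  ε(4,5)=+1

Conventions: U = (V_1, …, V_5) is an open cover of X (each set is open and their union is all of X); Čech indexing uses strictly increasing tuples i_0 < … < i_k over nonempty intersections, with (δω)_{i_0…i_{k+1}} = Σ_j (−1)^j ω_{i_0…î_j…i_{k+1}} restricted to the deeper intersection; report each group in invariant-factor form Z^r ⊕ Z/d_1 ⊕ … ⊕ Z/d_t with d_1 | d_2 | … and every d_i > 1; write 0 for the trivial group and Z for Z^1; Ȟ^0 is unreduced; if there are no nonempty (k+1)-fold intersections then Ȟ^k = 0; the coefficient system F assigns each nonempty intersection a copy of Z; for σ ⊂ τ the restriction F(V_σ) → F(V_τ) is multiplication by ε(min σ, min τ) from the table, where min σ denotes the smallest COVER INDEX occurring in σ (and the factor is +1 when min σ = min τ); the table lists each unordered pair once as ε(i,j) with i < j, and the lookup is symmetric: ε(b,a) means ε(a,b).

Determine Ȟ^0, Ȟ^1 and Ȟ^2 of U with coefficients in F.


nerve of the cover:
  V12={h} V15={i} V23={f} V34={k} V45={b}
C dims 5,5; δ0: rk 5, SNF 1^4·2
Ȟ^0 = (5 − 5) − 0 = 0, so Ȟ^0 ≅ 0
Ȟ^1 = (5 − 0) − 5 = 0 plus torsion [2], so Ȟ^1 ≅ Z/2
Ȟ^2 = (0 − 0) − 0 = 0, so Ȟ^2 ≅ 0

Ȟ^0(U;F) ≅ 0, Ȟ^1(U;F) ≅ Z/2, Ȟ^2(U;F) ≅ 0
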